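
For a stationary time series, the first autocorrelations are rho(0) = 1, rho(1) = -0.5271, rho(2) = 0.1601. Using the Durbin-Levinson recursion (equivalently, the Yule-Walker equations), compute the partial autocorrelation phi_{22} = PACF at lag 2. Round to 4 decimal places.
\phi_{22} = -0.1630

The PACF at lag k is phi_{kk}, the last component of the solution
to the Yule-Walker system G_k phi = r_k where
  (G_k)_{ij} = rho(|i - j|), (r_k)_i = rho(i), i,j = 1..k.
Equivalently, Durbin-Levinson gives phi_{kk} iteratively:
  phi_{11} = rho(1)
  phi_{kk} = [rho(k) - sum_{j=1..k-1} phi_{k-1,j} rho(k-j)]
            / [1 - sum_{j=1..k-1} phi_{k-1,j} rho(j)],
  phi_{k,j} = phi_{k-1,j} - phi_{kk} phi_{k-1,k-j},  j = 1..k-1.
Step k = 1:
  phi_11 = rho(1) = -0.5271.
Step k = 2:
  phi_22 = [rho(2) - phi_11 rho(1)] / [1 - phi_11 rho(1)] = [0.1601 - (-0.5271)(-0.5271)] / [1 - (-0.5271)(-0.5271)]
         = -0.11773441 / 0.72216559 = -0.163.
Therefore phi_{22} = -0.1630.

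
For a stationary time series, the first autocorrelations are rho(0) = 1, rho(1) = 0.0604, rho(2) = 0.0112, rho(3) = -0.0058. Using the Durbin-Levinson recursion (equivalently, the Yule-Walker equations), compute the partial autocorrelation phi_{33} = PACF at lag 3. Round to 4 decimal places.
\phi_{33} = -0.0070

The PACF at lag k is phi_{kk}, the last component of the solution
to the Yule-Walker system G_k phi = r_k where
  (G_k)_{ij} = rho(|i - j|), (r_k)_i = rho(i), i,j = 1..k.
Equivalently, Durbin-Levinson gives phi_{kk} iteratively:
  phi_{11} = rho(1)
  phi_{kk} = [rho(k) - sum_{j=1..k-1} phi_{k-1,j} rho(k-j)]
            / [1 - sum_{j=1..k-1} phi_{k-1,j} rho(j)],
  phi_{k,j} = phi_{k-1,j} - phi_{kk} phi_{k-1,k-j},  j = 1..k-1.
Step k = 1:
  phi_11 = rho(1) = 0.0604.
Step k = 2:
  phi_22 = [rho(2) - phi_11 rho(1)] / [1 - phi_11 rho(1)] = [0.0112 - (0.0604)(0.0604)] / [1 - (0.0604)(0.0604)]
         = 0.00755184 / 0.99635184 = 0.007579.
  Update: phi_21 = phi_11 - phi_22 phi_11 = 0.0604 - (0.007579)(0.0604) = 0.059942.
Step k = 3:
  phi_33 = [rho(3) - phi_21 rho(2) - phi_22 rho(1)] / [1 - phi_21 rho(1) - phi_22 rho(2)]
    numerator   = -0.0058 - (0.059942)(0.0112) - (0.007579)(0.0604) = -0.00692915
    denominator = 1 - (0.059942)(0.0604) - (0.007579)(0.0112) = 0.9962946
  phi_33 = -0.00692915 / 0.9962946 = -0.007.
Therefore phi_{33} = -0.0070.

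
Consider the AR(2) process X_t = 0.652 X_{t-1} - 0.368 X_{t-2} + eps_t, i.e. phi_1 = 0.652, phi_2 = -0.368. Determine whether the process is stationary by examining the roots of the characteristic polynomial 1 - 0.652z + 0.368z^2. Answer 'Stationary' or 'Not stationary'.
\text{Stationary}

The AR(p) characteristic polynomial is P(z) = 1 - 0.652z + 0.368z^2.
Stationarity requires all roots to lie outside the unit circle, i.e. |z| > 1 for every root.
Set 1 + (-0.652) z + (0.368) z^2 = 0, i.e. a z^2 + b z + c = 0 with a = 0.368, b = -0.652, c = 1.
Discriminant D = b^2 - 4ac = (-0.652)^2 - 4*(0.368)*1 = 0.425104 - (1.472) = -1.046896.
D < 0, so the roots are the complex-conjugate pair z = (-b +/- i sqrt(-D)) / (2a) = 0.8859 +/- 1.3902i.
For a conjugate pair |z|^2 = z * conj(z) = (product of roots) = c/a = 1/(0.368) = 2.717391, so |z| = sqrt(2.717391) = 1.6485 for both roots.
Moduli of all roots: 1.6485, 1.6485.
All moduli strictly greater than 1? Yes.
Verdict: Stationary.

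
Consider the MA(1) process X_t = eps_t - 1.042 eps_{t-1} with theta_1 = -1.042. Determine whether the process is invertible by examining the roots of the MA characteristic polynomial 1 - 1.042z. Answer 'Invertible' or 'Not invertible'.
\text{Not invertible}

The MA(q) characteristic polynomial is P(z) = 1 - 1.042z.
Invertibility requires all roots to lie outside the unit circle, i.e. |z| > 1 for every root.
This is linear in z: 1 + (-1.042) z = 0  =>  z = -1/(-1.042) = 0.959693,  |z| = 0.959693.
Moduli of all roots: 0.9597.
All moduli strictly greater than 1? No.
Verdict: Not invertible.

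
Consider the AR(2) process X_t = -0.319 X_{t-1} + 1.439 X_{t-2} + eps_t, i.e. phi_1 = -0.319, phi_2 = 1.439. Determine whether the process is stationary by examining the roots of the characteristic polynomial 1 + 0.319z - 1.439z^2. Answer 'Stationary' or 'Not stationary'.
\text{Not stationary}

The AR(p) characteristic polynomial is P(z) = 1 + 0.319z - 1.439z^2.
Stationarity requires all roots to lie outside the unit circle, i.e. |z| > 1 for every root.
Set 1 + (0.319) z + (-1.439) z^2 = 0, i.e. a z^2 + b z + c = 0 with a = -1.439, b = 0.319, c = 1.
Discriminant D = b^2 - 4ac = (0.319)^2 - 4*(-1.439)*1 = 0.101761 - (-5.756) = 5.857761.
D >= 0, so the roots are real: z = (-b +/- sqrt(D)) / (2a) = (-0.319 +/- 2.420281) / (-2.878).
  z_1 = (-0.319 + 2.420281) / (-2.878) = -0.7301,   |z_1| = 0.7301.
  z_2 = (-0.319 - 2.420281) / (-2.878) = 0.9518,   |z_2| = 0.9518.
Moduli of all roots: 0.7301, 0.9518.
All moduli strictly greater than 1? No.
Verdict: Not stationary.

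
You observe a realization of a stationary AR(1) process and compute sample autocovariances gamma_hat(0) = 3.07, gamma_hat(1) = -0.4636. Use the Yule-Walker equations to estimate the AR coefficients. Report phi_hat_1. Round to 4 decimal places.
\hat\phi_{1} = -0.1510

The Yule-Walker equations for an AR(p) process read, in matrix form,
  Gamma_p phi = r_p,   with   (Gamma_p)_{ij} = gamma(|i - j|),
                       (r_p)_i = gamma(i),   i,j = 1..p.
Substitute the sample gammas (Toeplitz matrix and right-hand side of size 1):
  Gamma_p = [[3.07]]
  r_p     = [-0.4636]
With p = 1 this is the single equation gamma(0) phi_1 = gamma(1):
  phi_hat_1 = gamma(1) / gamma(0) = -0.4636 / 3.07 = -0.1510.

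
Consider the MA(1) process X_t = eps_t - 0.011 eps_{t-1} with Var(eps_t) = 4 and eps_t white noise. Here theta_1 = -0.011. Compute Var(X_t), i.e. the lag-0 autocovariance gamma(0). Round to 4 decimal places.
\gamma(0) = 4.0005

For an MA(q) process X_t = eps_t + sum_i theta_i eps_{t-i} with
Var(eps_t) = sigma^2, the variance is
  gamma(0) = sigma^2 * (1 + sum_i theta_i^2).
  sum_i theta_i^2 = (-0.011)^2 = 0.000121.
  gamma(0) = 4 * (1 + 0.000121) = 4 * 1.000121 = 4.000484, which rounds to 4.0005.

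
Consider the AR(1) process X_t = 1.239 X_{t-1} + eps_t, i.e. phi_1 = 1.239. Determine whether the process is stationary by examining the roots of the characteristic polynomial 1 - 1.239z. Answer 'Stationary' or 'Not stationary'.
\text{Not stationary}

The AR(p) characteristic polynomial is P(z) = 1 - 1.239z.
Stationarity requires all roots to lie outside the unit circle, i.e. |z| > 1 for every root.
This is linear in z: 1 + (-1.239) z = 0  =>  z = -1/(-1.239) = 0.807103,  |z| = 0.807103.
Moduli of all roots: 0.8071.
All moduli strictly greater than 1? No.
Verdict: Not stationary.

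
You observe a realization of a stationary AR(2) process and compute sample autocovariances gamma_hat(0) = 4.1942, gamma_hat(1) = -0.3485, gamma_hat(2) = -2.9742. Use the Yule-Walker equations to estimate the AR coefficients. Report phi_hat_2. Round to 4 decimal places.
\hat\phi_{2} = -0.7210

The Yule-Walker equations for an AR(p) process read, in matrix form,
  Gamma_p phi = r_p,   with   (Gamma_p)_{ij} = gamma(|i - j|),
                       (r_p)_i = gamma(i),   i,j = 1..p.
Substitute the sample gammas (Toeplitz matrix and right-hand side of size 2):
  Gamma_p = [[4.1942, -0.3485], [-0.3485, 4.1942]]
  r_p     = [-0.3485, -2.9742]
Written out:
  4.1942 phi_1 - 0.3485 phi_2 = -0.3485
  -0.3485 phi_1 + 4.1942 phi_2 = -2.9742
Solve by Cramer's rule:
  det = gamma(0)^2 - gamma(1)^2 = (4.1942)^2 - (-0.3485)^2 = 17.59131364 - 0.12145225 = 17.46986139
  phi_hat_1 = [gamma(1) gamma(0) - gamma(1) gamma(2)] / det = [(-0.3485)(4.1942) - (-0.3485)(-2.9742)] / 17.46986139 = -2.4981874 / 17.46986139 = -0.143
  phi_hat_2 = [gamma(0) gamma(2) - gamma(1)^2] / det = [(4.1942)(-2.9742) - (-0.3485)^2] / 17.46986139 = -12.59584189 / 17.46986139 = -0.721
So phi_hat = [-0.1430, -0.7210].
Therefore phi_hat_2 = -0.7210.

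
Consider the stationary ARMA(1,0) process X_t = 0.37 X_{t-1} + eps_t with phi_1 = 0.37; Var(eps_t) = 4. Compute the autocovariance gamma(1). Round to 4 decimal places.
\gamma(1) = 1.7147

Multiply the model equation by X_{t-k} and take expectations. With theta_0 = psi_0 = 1 and psi_j the MA(infinity) weights, this gives
  gamma(k) - sum_i phi_i gamma(k-i) = c_k,
  c_k = sigma^2 * sum_{j=k..q} theta_j psi_{j-k}   (c_k = 0 for k > q),
using gamma(-m) = gamma(m).
Pure AR (q = 0): c_0 = sigma^2 = 4, c_k = 0 for k >= 1.
Equations for k = 0 and k = 1 (AR order 1):
  gamma(0) = phi_1 gamma(1) + c_0
  gamma(1) = phi_1 gamma(0) + c_1
Substituting the second into the first: gamma(0) (1 - phi_1^2) = c_0 + phi_1 c_1, so
  gamma(0) = c_0 / (1 - phi_1^2) = 4 / (1 - (0.37)^2) = 4 / 0.8631 = 4.634457.
  gamma(1) = phi_1 gamma(0) = (0.37)(4.634457) = 1.714749.
Therefore gamma(1) = 1.7147 (to 4 decimal places).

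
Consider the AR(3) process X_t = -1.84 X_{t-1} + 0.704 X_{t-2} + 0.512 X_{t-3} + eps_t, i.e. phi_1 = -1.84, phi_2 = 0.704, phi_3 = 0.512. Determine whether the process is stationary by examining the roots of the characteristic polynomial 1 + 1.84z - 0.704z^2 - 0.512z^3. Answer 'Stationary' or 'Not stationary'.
\text{Not stationary}

The AR(p) characteristic polynomial is P(z) = 1 + 1.84z - 0.704z^2 - 0.512z^3.
Stationarity requires all roots to lie outside the unit circle, i.e. |z| > 1 for every root.
Degree 3: look for a simple real root z0 first, then factor out (1 - z/z0) and solve the remaining quadratic.
Testing z0 = -2.5: P(-2.5) = 1 + (1.84)(-2.5) + (-0.704)(-2.5)^2 + (-0.512)(-2.5)^3
  = 1 + (-4.6) + (-4.4) + (8) = 0.  So z_0 = -2.5 is a root, |z_0| = 2.5.
Divide out the factor (1 + 0.4 z) = (1 - z/z0) (since 1/z0 = -0.4):
  P(z) = (1 + 0.4 z)(1 + (1.44) z + (-1.28) z^2)
  [check: z-coef 1.44 - (-0.4) = 1.84; z^2-coef -1.28 - (-0.4)(1.44) = -0.704; z^3-coef -(-0.4)(-1.28) = -0.512.]
Remaining roots from the quadratic factor 1 + (1.44) z + (-1.28) z^2:
  Set 1 + (1.44) z + (-1.28) z^2 = 0, i.e. a z^2 + b z + c = 0 with a = -1.28, b = 1.44, c = 1.
  Discriminant D = b^2 - 4ac = (1.44)^2 - 4*(-1.28)*1 = 2.0736 - (-5.12) = 7.1936.
  D >= 0, so the roots are real: z = (-b +/- sqrt(D)) / (2a) = (-1.44 +/- 2.682089) / (-2.56).
    z_1 = (-1.44 + 2.682089) / (-2.56) = -0.4852,   |z_1| = 0.4852.
    z_2 = (-1.44 - 2.682089) / (-2.56) = 1.6102,   |z_2| = 1.6102.
Moduli of all roots: 2.5000, 0.4852, 1.6102.
All moduli strictly greater than 1? No.
Verdict: Not stationary.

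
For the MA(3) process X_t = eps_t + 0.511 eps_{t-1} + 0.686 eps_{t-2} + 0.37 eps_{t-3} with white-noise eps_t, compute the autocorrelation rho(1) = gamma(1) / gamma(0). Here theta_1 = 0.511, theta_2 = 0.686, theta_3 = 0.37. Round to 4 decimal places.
\rho(1) = 0.5969

For an MA(q) process with theta_0 = 1, the autocovariance is
  gamma(k) = sigma^2 * sum_{i=0..q-k} theta_i * theta_{i+k},
and rho(k) = gamma(k) / gamma(0). Sigma^2 cancels.
  numerator   = (1)*(0.511) + (0.511)*(0.686) + (0.686)*(0.37) = 1.115366.
  denominator = (1)^2 + (0.511)^2 + (0.686)^2 + (0.37)^2 = 1.868617.
  rho(1) = 1.115366 / 1.868617 = 0.5969.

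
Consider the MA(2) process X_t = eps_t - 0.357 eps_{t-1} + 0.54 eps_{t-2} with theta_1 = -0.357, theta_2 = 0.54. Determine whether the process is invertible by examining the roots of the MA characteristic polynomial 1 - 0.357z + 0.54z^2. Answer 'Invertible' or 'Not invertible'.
\text{Invertible}

The MA(q) characteristic polynomial is P(z) = 1 - 0.357z + 0.54z^2.
Invertibility requires all roots to lie outside the unit circle, i.e. |z| > 1 for every root.
Set 1 + (-0.357) z + (0.54) z^2 = 0, i.e. a z^2 + b z + c = 0 with a = 0.54, b = -0.357, c = 1.
Discriminant D = b^2 - 4ac = (-0.357)^2 - 4*(0.54)*1 = 0.127449 - (2.16) = -2.032551.
D < 0, so the roots are the complex-conjugate pair z = (-b +/- i sqrt(-D)) / (2a) = 0.3306 +/- 1.3201i.
For a conjugate pair |z|^2 = z * conj(z) = (product of roots) = c/a = 1/(0.54) = 1.851852, so |z| = sqrt(1.851852) = 1.3608 for both roots.
Moduli of all roots: 1.3608, 1.3608.
All moduli strictly greater than 1? Yes.
Verdict: Invertible.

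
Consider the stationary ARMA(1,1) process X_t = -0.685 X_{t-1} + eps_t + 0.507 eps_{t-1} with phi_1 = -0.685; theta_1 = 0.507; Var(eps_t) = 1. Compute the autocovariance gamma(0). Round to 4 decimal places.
\gamma(0) = 1.0597

Multiply the model equation by X_{t-k} and take expectations. With theta_0 = psi_0 = 1 and psi_j the MA(infinity) weights, this gives
  gamma(k) - sum_i phi_i gamma(k-i) = c_k,
  c_k = sigma^2 * sum_{j=k..q} theta_j psi_{j-k}   (c_k = 0 for k > q),
using gamma(-m) = gamma(m).
psi-weights needed (psi_j = theta_j + sum_i phi_i psi_{j-i}):
  psi_1 = theta_1 + phi_1 = 0.507 + (-0.685) = -0.178
Right-hand sides:
  c_0 = sigma^2 (1 + theta_1 psi_1) = 1 * (1 + (0.507)(-0.178)) = 1 * 0.909754 = 0.909754
  c_1 = sigma^2 theta_1 = 1 * (0.507) = 0.507
  c_2 = 0
Equations for k = 0 and k = 1 (AR order 1):
  gamma(0) = phi_1 gamma(1) + c_0
  gamma(1) = phi_1 gamma(0) + c_1
Substituting the second into the first: gamma(0) (1 - phi_1^2) = c_0 + phi_1 c_1, so
  gamma(0) = (c_0 + phi_1 c_1) / (1 - phi_1^2) = (0.909754 + (-0.685)(0.507)) / (1 - (-0.685)^2) = 0.562459 / 0.530775 = 1.059694.
Therefore gamma(0) = 1.0597 (to 4 decimal places).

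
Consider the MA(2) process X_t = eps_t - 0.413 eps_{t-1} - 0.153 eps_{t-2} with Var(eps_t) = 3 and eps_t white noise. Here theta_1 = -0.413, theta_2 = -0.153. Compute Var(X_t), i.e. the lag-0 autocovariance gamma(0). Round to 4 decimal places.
\gamma(0) = 3.5819

For an MA(q) process X_t = eps_t + sum_i theta_i eps_{t-i} with
Var(eps_t) = sigma^2, the variance is
  gamma(0) = sigma^2 * (1 + sum_i theta_i^2).
  sum_i theta_i^2 = (-0.413)^2 + (-0.153)^2 = 0.170569 + 0.023409 = 0.193978.
  gamma(0) = 3 * (1 + 0.193978) = 3 * 1.193978 = 3.581934, which rounds to 3.5819.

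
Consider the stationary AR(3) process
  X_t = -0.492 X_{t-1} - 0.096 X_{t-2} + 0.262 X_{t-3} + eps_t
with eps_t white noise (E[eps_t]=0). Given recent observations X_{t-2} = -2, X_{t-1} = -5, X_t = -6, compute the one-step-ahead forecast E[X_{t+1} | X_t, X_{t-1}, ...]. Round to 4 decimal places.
E[X_{t+1} \mid \mathcal F_t] = 2.9080

For an AR(p) model X_t = c + sum_i phi_i X_{t-i} + eps_t, the
one-step-ahead conditional mean is
  E[X_{t+1} | X_t, ...] = c + sum_i phi_i X_{t+1-i}.
Substitute known values:
  E[X_{t+1} | ...] = (-0.492) * (-6) + (-0.096) * (-5) + (0.262) * (-2)
                   = 2.9080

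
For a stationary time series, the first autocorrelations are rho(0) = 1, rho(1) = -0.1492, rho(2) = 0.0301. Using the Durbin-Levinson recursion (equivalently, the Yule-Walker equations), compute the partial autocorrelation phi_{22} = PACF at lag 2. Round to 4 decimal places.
\phi_{22} = 0.0080

The PACF at lag k is phi_{kk}, the last component of the solution
to the Yule-Walker system G_k phi = r_k where
  (G_k)_{ij} = rho(|i - j|), (r_k)_i = rho(i), i,j = 1..k.
Equivalently, Durbin-Levinson gives phi_{kk} iteratively:
  phi_{11} = rho(1)
  phi_{kk} = [rho(k) - sum_{j=1..k-1} phi_{k-1,j} rho(k-j)]
            / [1 - sum_{j=1..k-1} phi_{k-1,j} rho(j)],
  phi_{k,j} = phi_{k-1,j} - phi_{kk} phi_{k-1,k-j},  j = 1..k-1.
Step k = 1:
  phi_11 = rho(1) = -0.1492.
Step k = 2:
  phi_22 = [rho(2) - phi_11 rho(1)] / [1 - phi_11 rho(1)] = [0.0301 - (-0.1492)(-0.1492)] / [1 - (-0.1492)(-0.1492)]
         = 0.00783936 / 0.97773936 = 0.008.
Therefore phi_{22} = 0.0080.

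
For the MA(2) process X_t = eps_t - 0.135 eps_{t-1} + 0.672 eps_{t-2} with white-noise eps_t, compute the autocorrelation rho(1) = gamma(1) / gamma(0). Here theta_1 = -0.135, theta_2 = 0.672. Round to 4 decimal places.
\rho(1) = -0.1536

For an MA(q) process with theta_0 = 1, the autocovariance is
  gamma(k) = sigma^2 * sum_{i=0..q-k} theta_i * theta_{i+k},
and rho(k) = gamma(k) / gamma(0). Sigma^2 cancels.
  numerator   = (1)*(-0.135) + (-0.135)*(0.672) = -0.22572.
  denominator = (1)^2 + (-0.135)^2 + (0.672)^2 = 1.469809.
  rho(1) = -0.22572 / 1.469809 = -0.1536.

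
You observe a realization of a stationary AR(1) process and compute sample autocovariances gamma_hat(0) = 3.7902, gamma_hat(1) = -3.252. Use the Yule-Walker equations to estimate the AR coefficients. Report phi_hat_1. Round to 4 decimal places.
\hat\phi_{1} = -0.8580

The Yule-Walker equations for an AR(p) process read, in matrix form,
  Gamma_p phi = r_p,   with   (Gamma_p)_{ij} = gamma(|i - j|),
                       (r_p)_i = gamma(i),   i,j = 1..p.
Substitute the sample gammas (Toeplitz matrix and right-hand side of size 1):
  Gamma_p = [[3.7902]]
  r_p     = [-3.252]
With p = 1 this is the single equation gamma(0) phi_1 = gamma(1):
  phi_hat_1 = gamma(1) / gamma(0) = -3.252 / 3.7902 = -0.8580.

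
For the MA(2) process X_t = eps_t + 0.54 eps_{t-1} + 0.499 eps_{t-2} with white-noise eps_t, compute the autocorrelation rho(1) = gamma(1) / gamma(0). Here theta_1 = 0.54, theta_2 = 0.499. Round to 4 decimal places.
\rho(1) = 0.5254

For an MA(q) process with theta_0 = 1, the autocovariance is
  gamma(k) = sigma^2 * sum_{i=0..q-k} theta_i * theta_{i+k},
and rho(k) = gamma(k) / gamma(0). Sigma^2 cancels.
  numerator   = (1)*(0.54) + (0.54)*(0.499) = 0.80946.
  denominator = (1)^2 + (0.54)^2 + (0.499)^2 = 1.540601.
  rho(1) = 0.80946 / 1.540601 = 0.5254.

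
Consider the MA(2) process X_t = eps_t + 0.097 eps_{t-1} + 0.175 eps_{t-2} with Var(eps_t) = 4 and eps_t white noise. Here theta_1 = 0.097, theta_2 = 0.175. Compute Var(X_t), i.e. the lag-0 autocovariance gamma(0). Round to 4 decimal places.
\gamma(0) = 4.1601

For an MA(q) process X_t = eps_t + sum_i theta_i eps_{t-i} with
Var(eps_t) = sigma^2, the variance is
  gamma(0) = sigma^2 * (1 + sum_i theta_i^2).
  sum_i theta_i^2 = (0.097)^2 + (0.175)^2 = 0.009409 + 0.030625 = 0.040034.
  gamma(0) = 4 * (1 + 0.040034) = 4 * 1.040034 = 4.160136, which rounds to 4.1601.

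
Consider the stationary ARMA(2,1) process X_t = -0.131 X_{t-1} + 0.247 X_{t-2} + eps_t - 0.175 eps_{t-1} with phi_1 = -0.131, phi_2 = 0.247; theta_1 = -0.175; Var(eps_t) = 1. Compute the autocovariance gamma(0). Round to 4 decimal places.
\gamma(0) = 1.1987

Multiply the model equation by X_{t-k} and take expectations. With theta_0 = psi_0 = 1 and psi_j the MA(infinity) weights, this gives
  gamma(k) - sum_i phi_i gamma(k-i) = c_k,
  c_k = sigma^2 * sum_{j=k..q} theta_j psi_{j-k}   (c_k = 0 for k > q),
using gamma(-m) = gamma(m).
psi-weights needed (psi_j = theta_j + sum_i phi_i psi_{j-i}):
  psi_1 = theta_1 + phi_1 = -0.175 + (-0.131) = -0.306
Right-hand sides:
  c_0 = sigma^2 (1 + theta_1 psi_1) = 1 * (1 + (-0.175)(-0.306)) = 1 * 1.05355 = 1.05355
  c_1 = sigma^2 theta_1 = 1 * (-0.175) = -0.175
  c_2 = 0
Equations for k = 0, 1, 2 (AR order 2, c_2 = 0):
  (E0) gamma(0) = phi_1 gamma(1) + phi_2 gamma(2) + c_0
  (E1) gamma(1) = phi_1 gamma(0) + phi_2 gamma(1) + c_1
  (E2) gamma(2) = phi_1 gamma(1) + phi_2 gamma(0)
From (E1): gamma(1) = A gamma(0) + B with
  A = phi_1 / (1 - phi_2) = -0.131 / 0.753 = -0.173971,   B = c_1 / (1 - phi_2) = -0.175 / 0.753 = -0.232404.
Insert (E2) into (E0): gamma(0) (1 - phi_2^2) = phi_1 (1 + phi_2) gamma(1) + c_0.
  phi_1 (1 + phi_2) = (-0.131)(1.247) = -0.163357,   1 - phi_2^2 = 0.938991.
Replace gamma(1) by A gamma(0) + B and collect gamma(0):
  gamma(0) [0.938991 - (-0.163357)(-0.173971)] = (-0.163357)(-0.232404) + 1.05355
  gamma(0) * 0.910572 = 1.091515
  gamma(0) = 1.091515 / 0.910572 = 1.198714.
Therefore gamma(0) = 1.1987 (to 4 decimal places).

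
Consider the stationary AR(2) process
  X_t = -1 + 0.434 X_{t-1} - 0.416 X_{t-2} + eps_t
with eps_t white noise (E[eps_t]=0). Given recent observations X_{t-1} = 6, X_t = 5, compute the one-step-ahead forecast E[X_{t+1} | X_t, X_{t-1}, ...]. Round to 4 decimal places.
E[X_{t+1} \mid \mathcal F_t] = -1.3260

For an AR(p) model X_t = c + sum_i phi_i X_{t-i} + eps_t, the
one-step-ahead conditional mean is
  E[X_{t+1} | X_t, ...] = c + sum_i phi_i X_{t+1-i}.
Substitute known values:
  E[X_{t+1} | ...] = -1 + (0.434) * (5) + (-0.416) * (6)
                   = -1.3260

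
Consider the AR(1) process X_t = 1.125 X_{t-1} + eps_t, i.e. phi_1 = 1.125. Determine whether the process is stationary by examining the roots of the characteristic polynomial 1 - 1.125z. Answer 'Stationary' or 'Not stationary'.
\text{Not stationary}

The AR(p) characteristic polynomial is P(z) = 1 - 1.125z.
Stationarity requires all roots to lie outside the unit circle, i.e. |z| > 1 for every root.
This is linear in z: 1 + (-1.125) z = 0  =>  z = -1/(-1.125) = 0.888889,  |z| = 0.888889.
Moduli of all roots: 0.8889.
All moduli strictly greater than 1? No.
Verdict: Not stationary.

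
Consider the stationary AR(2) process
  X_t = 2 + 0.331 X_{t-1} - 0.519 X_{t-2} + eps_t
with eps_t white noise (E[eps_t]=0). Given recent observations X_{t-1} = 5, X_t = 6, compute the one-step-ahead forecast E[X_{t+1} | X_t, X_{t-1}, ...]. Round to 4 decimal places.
E[X_{t+1} \mid \mathcal F_t] = 1.3910

For an AR(p) model X_t = c + sum_i phi_i X_{t-i} + eps_t, the
one-step-ahead conditional mean is
  E[X_{t+1} | X_t, ...] = c + sum_i phi_i X_{t+1-i}.
Substitute known values:
  E[X_{t+1} | ...] = 2 + (0.331) * (6) + (-0.519) * (5)
                   = 1.3910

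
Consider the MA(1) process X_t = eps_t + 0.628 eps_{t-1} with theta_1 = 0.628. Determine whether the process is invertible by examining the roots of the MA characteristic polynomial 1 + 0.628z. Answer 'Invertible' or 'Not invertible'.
\text{Invertible}

The MA(q) characteristic polynomial is P(z) = 1 + 0.628z.
Invertibility requires all roots to lie outside the unit circle, i.e. |z| > 1 for every root.
This is linear in z: 1 + (0.628) z = 0  =>  z = -1/(0.628) = -1.592357,  |z| = 1.592357.
Moduli of all roots: 1.5924.
All moduli strictly greater than 1? Yes.
Verdict: Invertible.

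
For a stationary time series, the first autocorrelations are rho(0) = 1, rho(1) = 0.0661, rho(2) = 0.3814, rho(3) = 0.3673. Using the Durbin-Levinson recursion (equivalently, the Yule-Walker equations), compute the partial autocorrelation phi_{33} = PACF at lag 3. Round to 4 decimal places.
\phi_{33} = 0.3830

The PACF at lag k is phi_{kk}, the last component of the solution
to the Yule-Walker system G_k phi = r_k where
  (G_k)_{ij} = rho(|i - j|), (r_k)_i = rho(i), i,j = 1..k.
Equivalently, Durbin-Levinson gives phi_{kk} iteratively:
  phi_{11} = rho(1)
  phi_{kk} = [rho(k) - sum_{j=1..k-1} phi_{k-1,j} rho(k-j)]
            / [1 - sum_{j=1..k-1} phi_{k-1,j} rho(j)],
  phi_{k,j} = phi_{k-1,j} - phi_{kk} phi_{k-1,k-j},  j = 1..k-1.
Step k = 1:
  phi_11 = rho(1) = 0.0661.
Step k = 2:
  phi_22 = [rho(2) - phi_11 rho(1)] / [1 - phi_11 rho(1)] = [0.3814 - (0.0661)(0.0661)] / [1 - (0.0661)(0.0661)]
         = 0.37703079 / 0.99563079 = 0.378685.
  Update: phi_21 = phi_11 - phi_22 phi_11 = 0.0661 - (0.378685)(0.0661) = 0.041069.
Step k = 3:
  phi_33 = [rho(3) - phi_21 rho(2) - phi_22 rho(1)] / [1 - phi_21 rho(1) - phi_22 rho(2)]
    numerator   = 0.3673 - (0.041069)(0.3814) - (0.378685)(0.0661) = 0.32660522
    denominator = 1 - (0.041069)(0.0661) - (0.378685)(0.3814) = 0.85285475
  phi_33 = 0.32660522 / 0.85285475 = 0.383.
Therefore phi_{33} = 0.3830.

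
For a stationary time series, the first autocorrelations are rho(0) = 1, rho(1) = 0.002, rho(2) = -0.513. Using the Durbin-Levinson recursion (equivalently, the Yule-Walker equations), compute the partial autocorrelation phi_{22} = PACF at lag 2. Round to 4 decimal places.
\phi_{22} = -0.5130

The PACF at lag k is phi_{kk}, the last component of the solution
to the Yule-Walker system G_k phi = r_k where
  (G_k)_{ij} = rho(|i - j|), (r_k)_i = rho(i), i,j = 1..k.
Equivalently, Durbin-Levinson gives phi_{kk} iteratively:
  phi_{11} = rho(1)
  phi_{kk} = [rho(k) - sum_{j=1..k-1} phi_{k-1,j} rho(k-j)]
            / [1 - sum_{j=1..k-1} phi_{k-1,j} rho(j)],
  phi_{k,j} = phi_{k-1,j} - phi_{kk} phi_{k-1,k-j},  j = 1..k-1.
Step k = 1:
  phi_11 = rho(1) = 0.002.
Step k = 2:
  phi_22 = [rho(2) - phi_11 rho(1)] / [1 - phi_11 rho(1)] = [-0.513 - (0.002)(0.002)] / [1 - (0.002)(0.002)]
         = -0.513004 / 0.999996 = -0.513.
Therefore phi_{22} = -0.5130.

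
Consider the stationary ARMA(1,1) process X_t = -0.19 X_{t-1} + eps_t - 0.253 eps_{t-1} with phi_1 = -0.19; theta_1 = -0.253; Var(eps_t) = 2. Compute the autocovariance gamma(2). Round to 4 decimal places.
\gamma(2) = 0.1830

Multiply the model equation by X_{t-k} and take expectations. With theta_0 = psi_0 = 1 and psi_j the MA(infinity) weights, this gives
  gamma(k) - sum_i phi_i gamma(k-i) = c_k,
  c_k = sigma^2 * sum_{j=k..q} theta_j psi_{j-k}   (c_k = 0 for k > q),
using gamma(-m) = gamma(m).
psi-weights needed (psi_j = theta_j + sum_i phi_i psi_{j-i}):
  psi_1 = theta_1 + phi_1 = -0.253 + (-0.19) = -0.443
Right-hand sides:
  c_0 = sigma^2 (1 + theta_1 psi_1) = 2 * (1 + (-0.253)(-0.443)) = 2 * 1.112079 = 2.224158
  c_1 = sigma^2 theta_1 = 2 * (-0.253) = -0.506
  c_2 = 0
Equations for k = 0 and k = 1 (AR order 1):
  gamma(0) = phi_1 gamma(1) + c_0
  gamma(1) = phi_1 gamma(0) + c_1
Substituting the second into the first: gamma(0) (1 - phi_1^2) = c_0 + phi_1 c_1, so
  gamma(0) = (c_0 + phi_1 c_1) / (1 - phi_1^2) = (2.224158 + (-0.19)(-0.506)) / (1 - (-0.19)^2) = 2.320298 / 0.9639 = 2.407198.
  gamma(1) = phi_1 gamma(0) + c_1 = (-0.19)(2.407198) + (-0.506) = -0.963368.
For k = 2 (> q): gamma(2) = phi_1 gamma(1) = (-0.19)(-0.963368) = 0.18304.
Therefore gamma(2) = 0.1830 (to 4 decimal places).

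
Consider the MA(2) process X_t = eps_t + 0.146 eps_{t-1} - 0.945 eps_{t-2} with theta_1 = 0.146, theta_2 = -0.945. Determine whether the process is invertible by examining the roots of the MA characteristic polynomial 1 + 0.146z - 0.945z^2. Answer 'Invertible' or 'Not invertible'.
\text{Not invertible}

The MA(q) characteristic polynomial is P(z) = 1 + 0.146z - 0.945z^2.
Invertibility requires all roots to lie outside the unit circle, i.e. |z| > 1 for every root.
Set 1 + (0.146) z + (-0.945) z^2 = 0, i.e. a z^2 + b z + c = 0 with a = -0.945, b = 0.146, c = 1.
Discriminant D = b^2 - 4ac = (0.146)^2 - 4*(-0.945)*1 = 0.021316 - (-3.78) = 3.801316.
D >= 0, so the roots are real: z = (-b +/- sqrt(D)) / (2a) = (-0.146 +/- 1.949696) / (-1.89).
  z_1 = (-0.146 + 1.949696) / (-1.89) = -0.9543,   |z_1| = 0.9543.
  z_2 = (-0.146 - 1.949696) / (-1.89) = 1.1088,   |z_2| = 1.1088.
Moduli of all roots: 0.9543, 1.1088.
All moduli strictly greater than 1? No.
Verdict: Not invertible.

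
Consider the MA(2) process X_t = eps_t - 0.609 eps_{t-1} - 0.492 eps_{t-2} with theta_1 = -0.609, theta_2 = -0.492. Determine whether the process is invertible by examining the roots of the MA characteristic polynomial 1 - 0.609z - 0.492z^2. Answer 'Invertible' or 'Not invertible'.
\text{Not invertible}

The MA(q) characteristic polynomial is P(z) = 1 - 0.609z - 0.492z^2.
Invertibility requires all roots to lie outside the unit circle, i.e. |z| > 1 for every root.
Set 1 + (-0.609) z + (-0.492) z^2 = 0, i.e. a z^2 + b z + c = 0 with a = -0.492, b = -0.609, c = 1.
Discriminant D = b^2 - 4ac = (-0.609)^2 - 4*(-0.492)*1 = 0.370881 - (-1.968) = 2.338881.
D >= 0, so the roots are real: z = (-b +/- sqrt(D)) / (2a) = (0.609 +/- 1.52934) / (-0.984).
  z_1 = (0.609 + 1.52934) / (-0.984) = -2.1731,   |z_1| = 2.1731.
  z_2 = (0.609 - 1.52934) / (-0.984) = 0.9353,   |z_2| = 0.9353.
Moduli of all roots: 2.1731, 0.9353.
All moduli strictly greater than 1? No.
Verdict: Not invertible.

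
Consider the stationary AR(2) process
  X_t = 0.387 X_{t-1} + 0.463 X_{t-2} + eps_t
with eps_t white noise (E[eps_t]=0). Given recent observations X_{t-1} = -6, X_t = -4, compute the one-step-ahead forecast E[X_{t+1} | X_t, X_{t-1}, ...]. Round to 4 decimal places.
E[X_{t+1} \mid \mathcal F_t] = -4.3260

For an AR(p) model X_t = c + sum_i phi_i X_{t-i} + eps_t, the
one-step-ahead conditional mean is
  E[X_{t+1} | X_t, ...] = c + sum_i phi_i X_{t+1-i}.
Substitute known values:
  E[X_{t+1} | ...] = (0.387) * (-4) + (0.463) * (-6)
                   = -4.3260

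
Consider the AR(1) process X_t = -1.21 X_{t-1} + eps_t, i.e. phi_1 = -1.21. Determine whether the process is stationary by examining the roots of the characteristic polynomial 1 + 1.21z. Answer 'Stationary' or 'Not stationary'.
\text{Not stationary}

The AR(p) characteristic polynomial is P(z) = 1 + 1.21z.
Stationarity requires all roots to lie outside the unit circle, i.e. |z| > 1 for every root.
This is linear in z: 1 + (1.21) z = 0  =>  z = -1/(1.21) = -0.826446,  |z| = 0.826446.
Moduli of all roots: 0.8264.
All moduli strictly greater than 1? No.
Verdict: Not stationary.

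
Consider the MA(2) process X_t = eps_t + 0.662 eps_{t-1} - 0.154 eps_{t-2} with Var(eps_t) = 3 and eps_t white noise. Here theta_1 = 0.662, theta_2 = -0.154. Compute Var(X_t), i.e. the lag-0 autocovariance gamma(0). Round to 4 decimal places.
\gamma(0) = 4.3859

For an MA(q) process X_t = eps_t + sum_i theta_i eps_{t-i} with
Var(eps_t) = sigma^2, the variance is
  gamma(0) = sigma^2 * (1 + sum_i theta_i^2).
  sum_i theta_i^2 = (0.662)^2 + (-0.154)^2 = 0.438244 + 0.023716 = 0.46196.
  gamma(0) = 3 * (1 + 0.46196) = 3 * 1.46196 = 4.38588, which rounds to 4.3859.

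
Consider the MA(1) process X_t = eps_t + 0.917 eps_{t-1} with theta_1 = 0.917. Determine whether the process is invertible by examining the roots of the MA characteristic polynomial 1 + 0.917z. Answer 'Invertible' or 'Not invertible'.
\text{Invertible}

The MA(q) characteristic polynomial is P(z) = 1 + 0.917z.
Invertibility requires all roots to lie outside the unit circle, i.e. |z| > 1 for every root.
This is linear in z: 1 + (0.917) z = 0  =>  z = -1/(0.917) = -1.090513,  |z| = 1.090513.
Moduli of all roots: 1.0905.
All moduli strictly greater than 1? Yes.
Verdict: Invertible.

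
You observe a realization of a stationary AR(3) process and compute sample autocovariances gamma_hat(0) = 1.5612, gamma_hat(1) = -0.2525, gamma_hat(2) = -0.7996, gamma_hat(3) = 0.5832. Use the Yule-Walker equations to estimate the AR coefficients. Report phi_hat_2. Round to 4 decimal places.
\hat\phi_{2} = -0.4950

The Yule-Walker equations for an AR(p) process read, in matrix form,
  Gamma_p phi = r_p,   with   (Gamma_p)_{ij} = gamma(|i - j|),
                       (r_p)_i = gamma(i),   i,j = 1..p.
Substitute the sample gammas (Toeplitz matrix and right-hand side of size 3):
  Gamma_p = [[1.5612, -0.2525, -0.7996], [-0.2525, 1.5612, -0.2525], [-0.7996, -0.2525, 1.5612]]
  r_p     = [-0.2525, -0.7996, 0.5832]
Written out (R1..R3):
  (R1) 1.5612 phi_1 - 0.2525 phi_2 - 0.7996 phi_3 = -0.2525
  (R2) -0.2525 phi_1 + 1.5612 phi_2 - 0.2525 phi_3 = -0.7996
  (R3) -0.7996 phi_1 - 0.2525 phi_2 + 1.5612 phi_3 = 0.5832
Gaussian elimination:
  R2 <- R2 - (-0.2525/1.5612) R1 = R2 - (-0.161735) R1:  1.520362 phi_2 - 0.381823 phi_3 = -0.840438
  R3 <- R3 - (-0.7996/1.5612) R1 = R3 - (-0.51217) R1:  -0.381823 phi_2 + 1.151669 phi_3 = 0.453877
  R3 <- R3 - (-0.381823/1.520362) R2 = R3 - (-0.251139) R2:  1.055778 phi_3 = 0.24281
Back-substitution:
  phi_hat_3 = 0.24281 / 1.055778 = 0.229982
  phi_hat_2 = (-0.840438 - (-0.381823)(0.229982)) / 1.520362 = -0.495031
  phi_hat_1 = (-0.2525 - (-0.2525)(-0.495031) - (-0.7996)(0.229982)) / 1.5612 = -0.124008
So phi_hat = [-0.1240, -0.4950, 0.2300].
Therefore phi_hat_2 = -0.4950.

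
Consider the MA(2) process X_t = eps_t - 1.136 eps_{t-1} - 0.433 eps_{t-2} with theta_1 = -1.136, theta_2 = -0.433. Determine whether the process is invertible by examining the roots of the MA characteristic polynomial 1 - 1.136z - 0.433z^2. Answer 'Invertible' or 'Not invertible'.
\text{Not invertible}

The MA(q) characteristic polynomial is P(z) = 1 - 1.136z - 0.433z^2.
Invertibility requires all roots to lie outside the unit circle, i.e. |z| > 1 for every root.
Set 1 + (-1.136) z + (-0.433) z^2 = 0, i.e. a z^2 + b z + c = 0 with a = -0.433, b = -1.136, c = 1.
Discriminant D = b^2 - 4ac = (-1.136)^2 - 4*(-0.433)*1 = 1.290496 - (-1.732) = 3.022496.
D >= 0, so the roots are real: z = (-b +/- sqrt(D)) / (2a) = (1.136 +/- 1.738533) / (-0.866).
  z_1 = (1.136 + 1.738533) / (-0.866) = -3.3193,   |z_1| = 3.3193.
  z_2 = (1.136 - 1.738533) / (-0.866) = 0.6958,   |z_2| = 0.6958.
Moduli of all roots: 3.3193, 0.6958.
All moduli strictly greater than 1? No.
Verdict: Not invertible.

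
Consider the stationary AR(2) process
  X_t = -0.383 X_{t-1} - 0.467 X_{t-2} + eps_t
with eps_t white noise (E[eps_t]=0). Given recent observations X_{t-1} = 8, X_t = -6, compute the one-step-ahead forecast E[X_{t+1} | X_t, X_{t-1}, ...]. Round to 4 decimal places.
E[X_{t+1} \mid \mathcal F_t] = -1.4380

For an AR(p) model X_t = c + sum_i phi_i X_{t-i} + eps_t, the
one-step-ahead conditional mean is
  E[X_{t+1} | X_t, ...] = c + sum_i phi_i X_{t+1-i}.
Substitute known values:
  E[X_{t+1} | ...] = (-0.383) * (-6) + (-0.467) * (8)
                   = -1.4380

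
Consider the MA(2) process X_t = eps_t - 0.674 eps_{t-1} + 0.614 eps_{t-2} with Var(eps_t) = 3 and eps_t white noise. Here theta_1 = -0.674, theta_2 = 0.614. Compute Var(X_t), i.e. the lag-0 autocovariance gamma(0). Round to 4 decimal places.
\gamma(0) = 5.4938

For an MA(q) process X_t = eps_t + sum_i theta_i eps_{t-i} with
Var(eps_t) = sigma^2, the variance is
  gamma(0) = sigma^2 * (1 + sum_i theta_i^2).
  sum_i theta_i^2 = (-0.674)^2 + (0.614)^2 = 0.454276 + 0.376996 = 0.831272.
  gamma(0) = 3 * (1 + 0.831272) = 3 * 1.831272 = 5.493816, which rounds to 5.4938.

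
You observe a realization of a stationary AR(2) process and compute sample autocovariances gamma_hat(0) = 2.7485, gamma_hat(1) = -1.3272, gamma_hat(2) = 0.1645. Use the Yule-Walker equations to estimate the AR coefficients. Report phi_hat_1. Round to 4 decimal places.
\hat\phi_{1} = -0.5920

The Yule-Walker equations for an AR(p) process read, in matrix form,
  Gamma_p phi = r_p,   with   (Gamma_p)_{ij} = gamma(|i - j|),
                       (r_p)_i = gamma(i),   i,j = 1..p.
Substitute the sample gammas (Toeplitz matrix and right-hand side of size 2):
  Gamma_p = [[2.7485, -1.3272], [-1.3272, 2.7485]]
  r_p     = [-1.3272, 0.1645]
Written out:
  2.7485 phi_1 - 1.3272 phi_2 = -1.3272
  -1.3272 phi_1 + 2.7485 phi_2 = 0.1645
Solve by Cramer's rule:
  det = gamma(0)^2 - gamma(1)^2 = (2.7485)^2 - (-1.3272)^2 = 7.55425225 - 1.76145984 = 5.79279241
  phi_hat_1 = [gamma(1) gamma(0) - gamma(1) gamma(2)] / det = [(-1.3272)(2.7485) - (-1.3272)(0.1645)] / 5.79279241 = -3.4294848 / 5.79279241 = -0.592
  phi_hat_2 = [gamma(0) gamma(2) - gamma(1)^2] / det = [(2.7485)(0.1645) - (-1.3272)^2] / 5.79279241 = -1.30933159 / 5.79279241 = -0.226
So phi_hat = [-0.5920, -0.2260].
Therefore phi_hat_1 = -0.5920.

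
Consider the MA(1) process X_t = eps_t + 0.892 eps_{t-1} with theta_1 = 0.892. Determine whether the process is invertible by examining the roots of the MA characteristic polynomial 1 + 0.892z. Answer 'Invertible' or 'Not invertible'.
\text{Invertible}

The MA(q) characteristic polynomial is P(z) = 1 + 0.892z.
Invertibility requires all roots to lie outside the unit circle, i.e. |z| > 1 for every root.
This is linear in z: 1 + (0.892) z = 0  =>  z = -1/(0.892) = -1.121076,  |z| = 1.121076.
Moduli of all roots: 1.1211.
All moduli strictly greater than 1? Yes.
Verdict: Invertible.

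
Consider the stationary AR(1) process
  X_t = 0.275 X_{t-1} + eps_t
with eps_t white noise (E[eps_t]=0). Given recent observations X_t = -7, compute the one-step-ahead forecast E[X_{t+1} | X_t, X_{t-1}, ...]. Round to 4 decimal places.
E[X_{t+1} \mid \mathcal F_t] = -1.9250

For an AR(p) model X_t = c + sum_i phi_i X_{t-i} + eps_t, the
one-step-ahead conditional mean is
  E[X_{t+1} | X_t, ...] = c + sum_i phi_i X_{t+1-i}.
Substitute known values:
  E[X_{t+1} | ...] = (0.275) * (-7)
                   = -1.9250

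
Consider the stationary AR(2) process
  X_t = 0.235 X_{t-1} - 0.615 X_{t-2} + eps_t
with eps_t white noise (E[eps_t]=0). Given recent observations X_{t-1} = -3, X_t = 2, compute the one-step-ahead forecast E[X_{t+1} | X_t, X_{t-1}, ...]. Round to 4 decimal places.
E[X_{t+1} \mid \mathcal F_t] = 2.3150

For an AR(p) model X_t = c + sum_i phi_i X_{t-i} + eps_t, the
one-step-ahead conditional mean is
  E[X_{t+1} | X_t, ...] = c + sum_i phi_i X_{t+1-i}.
Substitute known values:
  E[X_{t+1} | ...] = (0.235) * (2) + (-0.615) * (-3)
                   = 2.3150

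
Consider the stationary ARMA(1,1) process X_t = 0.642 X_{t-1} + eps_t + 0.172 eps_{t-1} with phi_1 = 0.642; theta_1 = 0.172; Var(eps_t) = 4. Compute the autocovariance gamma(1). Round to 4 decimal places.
\gamma(1) = 6.1506

Multiply the model equation by X_{t-k} and take expectations. With theta_0 = psi_0 = 1 and psi_j the MA(infinity) weights, this gives
  gamma(k) - sum_i phi_i gamma(k-i) = c_k,
  c_k = sigma^2 * sum_{j=k..q} theta_j psi_{j-k}   (c_k = 0 for k > q),
using gamma(-m) = gamma(m).
psi-weights needed (psi_j = theta_j + sum_i phi_i psi_{j-i}):
  psi_1 = theta_1 + phi_1 = 0.172 + (0.642) = 0.814
Right-hand sides:
  c_0 = sigma^2 (1 + theta_1 psi_1) = 4 * (1 + (0.172)(0.814)) = 4 * 1.140008 = 4.560032
  c_1 = sigma^2 theta_1 = 4 * (0.172) = 0.688
  c_2 = 0
Equations for k = 0 and k = 1 (AR order 1):
  gamma(0) = phi_1 gamma(1) + c_0
  gamma(1) = phi_1 gamma(0) + c_1
Substituting the second into the first: gamma(0) (1 - phi_1^2) = c_0 + phi_1 c_1, so
  gamma(0) = (c_0 + phi_1 c_1) / (1 - phi_1^2) = (4.560032 + (0.642)(0.688)) / (1 - (0.642)^2) = 5.001728 / 0.587836 = 8.508713.
  gamma(1) = phi_1 gamma(0) + c_1 = (0.642)(8.508713) + (0.688) = 6.150594.
Therefore gamma(1) = 6.1506 (to 4 decimal places).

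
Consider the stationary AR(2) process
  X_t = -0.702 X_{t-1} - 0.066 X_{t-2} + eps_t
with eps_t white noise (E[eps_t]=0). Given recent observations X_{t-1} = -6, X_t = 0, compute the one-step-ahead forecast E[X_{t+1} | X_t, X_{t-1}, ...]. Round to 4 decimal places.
E[X_{t+1} \mid \mathcal F_t] = 0.3960

For an AR(p) model X_t = c + sum_i phi_i X_{t-i} + eps_t, the
one-step-ahead conditional mean is
  E[X_{t+1} | X_t, ...] = c + sum_i phi_i X_{t+1-i}.
Substitute known values:
  E[X_{t+1} | ...] = (-0.702) * (0) + (-0.066) * (-6)
                   = 0.3960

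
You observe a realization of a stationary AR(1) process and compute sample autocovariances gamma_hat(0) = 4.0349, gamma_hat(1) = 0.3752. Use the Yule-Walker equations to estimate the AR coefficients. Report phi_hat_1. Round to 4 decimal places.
\hat\phi_{1} = 0.0930

The Yule-Walker equations for an AR(p) process read, in matrix form,
  Gamma_p phi = r_p,   with   (Gamma_p)_{ij} = gamma(|i - j|),
                       (r_p)_i = gamma(i),   i,j = 1..p.
Substitute the sample gammas (Toeplitz matrix and right-hand side of size 1):
  Gamma_p = [[4.0349]]
  r_p     = [0.3752]
With p = 1 this is the single equation gamma(0) phi_1 = gamma(1):
  phi_hat_1 = gamma(1) / gamma(0) = 0.3752 / 4.0349 = 0.0930.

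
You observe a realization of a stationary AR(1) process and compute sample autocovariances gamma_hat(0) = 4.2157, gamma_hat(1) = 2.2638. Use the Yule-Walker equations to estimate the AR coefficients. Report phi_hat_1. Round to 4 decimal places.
\hat\phi_{1} = 0.5370

The Yule-Walker equations for an AR(p) process read, in matrix form,
  Gamma_p phi = r_p,   with   (Gamma_p)_{ij} = gamma(|i - j|),
                       (r_p)_i = gamma(i),   i,j = 1..p.
Substitute the sample gammas (Toeplitz matrix and right-hand side of size 1):
  Gamma_p = [[4.2157]]
  r_p     = [2.2638]
With p = 1 this is the single equation gamma(0) phi_1 = gamma(1):
  phi_hat_1 = gamma(1) / gamma(0) = 2.2638 / 4.2157 = 0.5370.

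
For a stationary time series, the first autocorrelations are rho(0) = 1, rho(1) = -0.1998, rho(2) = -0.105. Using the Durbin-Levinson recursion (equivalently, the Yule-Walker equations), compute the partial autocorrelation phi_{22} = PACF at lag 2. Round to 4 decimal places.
\phi_{22} = -0.1509

The PACF at lag k is phi_{kk}, the last component of the solution
to the Yule-Walker system G_k phi = r_k where
  (G_k)_{ij} = rho(|i - j|), (r_k)_i = rho(i), i,j = 1..k.
Equivalently, Durbin-Levinson gives phi_{kk} iteratively:
  phi_{11} = rho(1)
  phi_{kk} = [rho(k) - sum_{j=1..k-1} phi_{k-1,j} rho(k-j)]
            / [1 - sum_{j=1..k-1} phi_{k-1,j} rho(j)],
  phi_{k,j} = phi_{k-1,j} - phi_{kk} phi_{k-1,k-j},  j = 1..k-1.
Step k = 1:
  phi_11 = rho(1) = -0.1998.
Step k = 2:
  phi_22 = [rho(2) - phi_11 rho(1)] / [1 - phi_11 rho(1)] = [-0.105 - (-0.1998)(-0.1998)] / [1 - (-0.1998)(-0.1998)]
         = -0.14492004 / 0.96007996 = -0.1509.
Therefore phi_{22} = -0.1509.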